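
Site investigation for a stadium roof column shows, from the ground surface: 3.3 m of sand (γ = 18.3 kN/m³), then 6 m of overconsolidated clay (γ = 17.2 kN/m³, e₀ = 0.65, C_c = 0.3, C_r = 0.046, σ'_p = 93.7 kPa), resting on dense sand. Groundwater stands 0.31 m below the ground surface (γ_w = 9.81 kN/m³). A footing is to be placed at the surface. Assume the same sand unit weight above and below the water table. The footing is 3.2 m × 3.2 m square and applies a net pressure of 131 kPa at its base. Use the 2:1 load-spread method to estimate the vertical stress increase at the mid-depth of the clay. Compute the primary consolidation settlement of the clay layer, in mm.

S_c ≈ 17.9 mm

Mid-depth of clay below the ground surface: z = 3.3 + 6/2 = 6.3 m.
Total vertical stress at mid-clay: σ_v = 18.3×3.3 + 17.2×3 = 111.99 kPa.
Pore pressure: u = 9.81×(6.3 − 0.31) = 58.762 kPa.
Initial effective stress: σ'_0 = σ_v − u = 111.99 − 58.762 = 53.228 kPa.
Stress increase at mid-clay by the 2:1 spreading method:
Δσ = qBL/((B+z)(L+z)) = 131×3.2×3.2/((3.2+6.3)(3.2+6.3)) = 14.864 kPa
Final effective stress: σ'_f = 53.228 + 14.864 = 68.092 kPa.
σ'_f = 68.092 ≤ σ'_p = 93.7 kPa, so the clay remains overconsolidated and only the recompression index applies:
S_c = C_r·H/(1+e₀)·log₁₀(σ'_f/σ'_0) = 0.046×6/1.65×log₁₀(68.092/53.228)
    = 0.16727 × 0.10696 = 0.01789 m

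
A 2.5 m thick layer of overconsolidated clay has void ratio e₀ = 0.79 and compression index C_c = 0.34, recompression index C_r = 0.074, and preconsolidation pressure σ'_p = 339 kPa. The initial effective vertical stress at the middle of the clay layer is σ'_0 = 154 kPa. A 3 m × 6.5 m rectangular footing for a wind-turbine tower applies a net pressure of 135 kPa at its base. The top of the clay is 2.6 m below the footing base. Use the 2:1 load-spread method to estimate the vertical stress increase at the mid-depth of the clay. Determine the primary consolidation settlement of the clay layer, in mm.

Mid-depth of clay below the footing base: z = 2.6 + 2.5/2 = 3.85 m.
Stress increase at mid-clay by the 2:1 spreading method:
Δσ = qBL/((B+z)(L+z)) = 135×3×6.5/((3+3.85)(6.5+3.85)) = 37.131 kPa
Final effective stress: σ'_f = 154 + 37.131 = 191.13 kPa.
σ'_f = 191.13 ≤ σ'_p = 339 kPa, so the clay remains overconsolidated and only the recompression index applies:
S_c = C_r·H/(1+e₀)·log₁₀(σ'_f/σ'_0) = 0.074×2.5/1.79×log₁₀(191.13/154)
    = 0.10335 × 0.093808 = 0.009695 m

S_c ≈ 9.69 mm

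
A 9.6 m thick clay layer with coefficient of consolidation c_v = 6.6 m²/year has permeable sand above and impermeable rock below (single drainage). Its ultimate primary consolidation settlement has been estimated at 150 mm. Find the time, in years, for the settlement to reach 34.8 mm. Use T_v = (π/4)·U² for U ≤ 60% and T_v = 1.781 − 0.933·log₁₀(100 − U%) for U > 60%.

t ≈ 0.59 years

Drainage path length: H_d = H = 9.6 m (single drainage).
U = S(t)/S_ult = 34.8/150 = 0.232.
U ≤ 60%: T_v = (π/4)·U² = (π/4)×0.232² = 0.042273.
t = T_v·H_d²/c_v = 0.042273×9.6²/6.6 = 0.5903 years.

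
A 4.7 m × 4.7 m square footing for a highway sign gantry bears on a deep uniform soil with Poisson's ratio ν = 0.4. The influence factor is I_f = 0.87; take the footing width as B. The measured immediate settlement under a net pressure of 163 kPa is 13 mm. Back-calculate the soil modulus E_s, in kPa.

S_e = q·B·(1−ν²)/E_s · I_f  ⇒  E_s = q·B·(1−ν²)·I_f / S_e.
E_s = 163 × 4.7 × 0.84 × 0.87 / 0.013 = 43070 kPa

E_s ≈ 43100 kPa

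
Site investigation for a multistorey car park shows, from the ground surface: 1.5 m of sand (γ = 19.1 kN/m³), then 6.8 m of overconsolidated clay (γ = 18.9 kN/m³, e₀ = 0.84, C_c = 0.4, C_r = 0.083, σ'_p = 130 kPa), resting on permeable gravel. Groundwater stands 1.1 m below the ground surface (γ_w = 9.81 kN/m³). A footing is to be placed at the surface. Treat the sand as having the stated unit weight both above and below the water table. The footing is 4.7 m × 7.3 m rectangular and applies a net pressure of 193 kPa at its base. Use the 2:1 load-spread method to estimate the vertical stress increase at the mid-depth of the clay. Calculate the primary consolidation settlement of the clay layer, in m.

S_c ≈ 0.0934 m

Mid-depth of clay below the ground surface: z = 1.5 + 6.8/2 = 4.9 m.
Total vertical stress at mid-clay: σ_v = 19.1×1.5 + 18.9×3.4 = 92.91 kPa.
Pore pressure: u = 9.81×(4.9 − 1.1) = 37.278 kPa.
Initial effective stress: σ'_0 = σ_v − u = 92.91 − 37.278 = 55.632 kPa.
Stress increase at mid-clay by the 2:1 spreading method:
Δσ = qBL/((B+z)(L+z)) = 193×4.7×7.3/((4.7+4.9)(7.3+4.9)) = 56.539 kPa
Final effective stress: σ'_f = 55.632 + 56.539 = 112.17 kPa.
σ'_f = 112.17 ≤ σ'_p = 130 kPa, so the clay remains overconsolidated and only the recompression index applies:
S_c = C_r·H/(1+e₀)·log₁₀(σ'_f/σ'_0) = 0.083×6.8/1.84×log₁₀(112.17/55.632)
    = 0.30674 × 0.30455 = 0.09342 m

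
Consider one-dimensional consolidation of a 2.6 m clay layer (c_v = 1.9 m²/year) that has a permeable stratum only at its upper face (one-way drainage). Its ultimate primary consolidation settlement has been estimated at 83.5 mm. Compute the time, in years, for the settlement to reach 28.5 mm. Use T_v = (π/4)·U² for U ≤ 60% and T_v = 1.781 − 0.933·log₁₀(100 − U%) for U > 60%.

t ≈ 0.326 years

Drainage path length: H_d = H = 2.6 m (single drainage).
U = S(t)/S_ult = 28.5/83.5 = 0.3413.
U ≤ 60%: T_v = (π/4)·U² = (π/4)×0.34132² = 0.091497.
t = T_v·H_d²/c_v = 0.091497×2.6²/1.9 = 0.3255 years.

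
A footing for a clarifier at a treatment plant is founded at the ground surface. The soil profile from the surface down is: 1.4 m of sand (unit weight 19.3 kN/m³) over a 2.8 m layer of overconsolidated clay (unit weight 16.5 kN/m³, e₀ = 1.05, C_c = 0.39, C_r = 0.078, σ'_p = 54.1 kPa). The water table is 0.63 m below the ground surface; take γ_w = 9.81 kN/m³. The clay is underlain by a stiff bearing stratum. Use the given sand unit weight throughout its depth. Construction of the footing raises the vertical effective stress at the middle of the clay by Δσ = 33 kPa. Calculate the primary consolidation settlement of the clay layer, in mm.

S_c ≈ 60 mm

Mid-depth of clay below the ground surface: z = 1.4 + 2.8/2 = 2.8 m.
Total vertical stress at mid-clay: σ_v = 19.3×1.4 + 16.5×1.4 = 50.12 kPa.
Pore pressure: u = 9.81×(2.8 − 0.63) = 21.288 kPa.
Initial effective stress: σ'_0 = σ_v − u = 50.12 − 21.288 = 28.832 kPa.
Final effective stress: σ'_f = 28.832 + 33 = 61.832 kPa.
σ'_f = 61.832 > σ'_p = 54.1 kPa, so the stress path crosses the preconsolidation pressure — recompression up to σ'_p, then virgin compression beyond:
S_c = H/(1+e₀)·[C_r·log₁₀(σ'_p/σ'_0) + C_c·log₁₀(σ'_f/σ'_p)]
    = 2.8/2.05 × [0.078×log₁₀(54.1/28.832) + 0.39×log₁₀(61.832/54.1)]
    = 1.3659 × [0.021319 + 0.022626] = 0.06002 m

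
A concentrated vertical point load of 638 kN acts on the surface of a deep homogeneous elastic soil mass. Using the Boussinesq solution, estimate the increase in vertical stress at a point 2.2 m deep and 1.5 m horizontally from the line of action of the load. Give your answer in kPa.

Boussinesq vertical stress below a point load on an elastic half-space:
Δσ_z = 3P/(2πz²) · [1 + (r/z)²]^(−5/2)
r/z = 1.5/2.2 = 0.68182; [1+(r/z)²]^(−5/2) = 0.38503.
Δσ_z = 3×638/(2π×2.2²) × 0.38503 = 62.939 × 0.38503 = 24.23 kPa

Δσ_z ≈ 24.2 kPa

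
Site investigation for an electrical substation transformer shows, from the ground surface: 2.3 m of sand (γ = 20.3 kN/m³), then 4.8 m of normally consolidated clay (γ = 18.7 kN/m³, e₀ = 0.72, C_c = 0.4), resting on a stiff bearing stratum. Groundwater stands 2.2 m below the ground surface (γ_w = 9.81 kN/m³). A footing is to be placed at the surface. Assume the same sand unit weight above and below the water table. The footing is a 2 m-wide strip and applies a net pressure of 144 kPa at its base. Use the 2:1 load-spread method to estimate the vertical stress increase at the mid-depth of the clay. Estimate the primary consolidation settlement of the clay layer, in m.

Mid-depth of clay below the ground surface: z = 2.3 + 4.8/2 = 4.7 m.
Total vertical stress at mid-clay: σ_v = 20.3×2.3 + 18.7×2.4 = 91.57 kPa.
Pore pressure: u = 9.81×(4.7 − 2.2) = 24.525 kPa.
Initial effective stress: σ'_0 = σ_v − u = 91.57 − 24.525 = 67.045 kPa.
Stress increase at mid-clay by the 2:1 spreading method:
Δσ = qB/(B+z) = 144×2/(2+4.7) = 42.985 kPa
Final effective stress: σ'_f = σ'_0 + Δσ = 67.045 + 42.985 = 110.03 kPa.
Normally consolidated clay, so the full stress increment lies on the virgin compression line:
S_c = C_c·H/(1+e₀)·log₁₀(σ'_f/σ'_0) = 0.4×4.8/(1+0.72)×log₁₀(110.03/67.045)
    = 1.1163 × 0.21514 = 0.2402 m

S_c ≈ 0.24 m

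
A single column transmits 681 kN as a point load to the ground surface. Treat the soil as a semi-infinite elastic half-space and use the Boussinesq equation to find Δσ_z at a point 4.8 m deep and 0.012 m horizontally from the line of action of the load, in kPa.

Δσ_z ≈ 14.1 kPa

Boussinesq vertical stress below a point load on an elastic half-space:
Δσ_z = 3P/(2πz²) · [1 + (r/z)²]^(−5/2)
r/z = 0.012/4.8 = 0.0025; [1+(r/z)²]^(−5/2) = 0.99998.
Δσ_z = 3×681/(2π×4.8²) × 0.99998 = 14.113 × 0.99998 = 14.11 kPa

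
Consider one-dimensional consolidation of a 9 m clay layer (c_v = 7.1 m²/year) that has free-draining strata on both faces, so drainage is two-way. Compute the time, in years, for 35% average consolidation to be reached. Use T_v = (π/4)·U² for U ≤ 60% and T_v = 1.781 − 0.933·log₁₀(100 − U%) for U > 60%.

Drainage path length: H_d = H/2 = 4.5 m (double drainage).
U ≤ 60%: T_v = (π/4)·U² = (π/4)×0.35² = 0.096211.
t = T_v·H_d²/c_v = 0.096211×4.5²/7.1 = 0.2744 years.

t ≈ 0.274 years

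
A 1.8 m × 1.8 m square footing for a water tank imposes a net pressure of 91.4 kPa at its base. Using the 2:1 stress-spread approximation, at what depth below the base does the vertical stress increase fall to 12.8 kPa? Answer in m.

z ≈ 3.01 m

2:1 spreading — at depth z the loaded area has grown by z in each plan dimension:
qB²/(B+z)² = Δσ_z ⇒ z = B(√(q/Δσ_z) − 1) = 1.8×(√(91.4/12.8) − 1) = 3.01 m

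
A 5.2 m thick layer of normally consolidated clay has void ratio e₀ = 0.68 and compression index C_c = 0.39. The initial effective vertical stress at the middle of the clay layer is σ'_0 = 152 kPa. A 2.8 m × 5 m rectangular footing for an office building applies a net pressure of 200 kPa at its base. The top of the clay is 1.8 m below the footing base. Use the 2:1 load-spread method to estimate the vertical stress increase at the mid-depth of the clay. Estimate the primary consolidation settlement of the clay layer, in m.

Mid-depth of clay below the footing base: z = 1.8 + 5.2/2 = 4.4 m.
Stress increase at mid-clay by the 2:1 spreading method:
Δσ = qBL/((B+z)(L+z)) = 200×2.8×5/((2.8+4.4)(5+4.4)) = 41.371 kPa
Final effective stress: σ'_f = σ'_0 + Δσ = 152 + 41.371 = 193.37 kPa.
Normally consolidated clay, so the full stress increment lies on the virgin compression line:
S_c = C_c·H/(1+e₀)·log₁₀(σ'_f/σ'_0) = 0.39×5.2/(1+0.68)×log₁₀(193.37/152)
    = 1.2071 × 0.10455 = 0.1262 m

S_c ≈ 0.126 m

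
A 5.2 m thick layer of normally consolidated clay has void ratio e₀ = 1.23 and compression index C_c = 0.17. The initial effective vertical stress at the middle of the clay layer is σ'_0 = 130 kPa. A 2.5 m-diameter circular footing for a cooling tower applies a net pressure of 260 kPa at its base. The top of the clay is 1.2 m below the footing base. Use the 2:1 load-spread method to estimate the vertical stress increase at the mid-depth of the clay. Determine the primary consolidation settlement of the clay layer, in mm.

S_c ≈ 47.1 mm

Mid-depth of clay below the footing base: z = 1.2 + 5.2/2 = 3.8 m.
Stress increase at mid-clay by the 2:1 spreading method:
Δσ ≈ qD²/(D+z)² = 260×2.5²/(2.5+3.8)² = 40.942 kPa
Final effective stress: σ'_f = σ'_0 + Δσ = 130 + 40.942 = 170.94 kPa.
Normally consolidated clay, so the full stress increment lies on the virgin compression line:
S_c = C_c·H/(1+e₀)·log₁₀(σ'_f/σ'_0) = 0.17×5.2/(1+1.23)×log₁₀(170.94/130)
    = 0.39641 × 0.1189 = 0.04713 m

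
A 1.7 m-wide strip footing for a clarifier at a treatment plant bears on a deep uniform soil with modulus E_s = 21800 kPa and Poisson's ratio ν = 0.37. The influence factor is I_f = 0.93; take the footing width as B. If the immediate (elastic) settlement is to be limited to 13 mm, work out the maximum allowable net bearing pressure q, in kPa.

S_e = q·B·(1−ν²)/E_s · I_f  ⇒  q = S_e·E_s / (B·(1−ν²)·I_f).
q = 0.013 × 21800 / (1.7 × 0.8631 × 0.93) = 207.7 kPa

q ≈ 208 kPa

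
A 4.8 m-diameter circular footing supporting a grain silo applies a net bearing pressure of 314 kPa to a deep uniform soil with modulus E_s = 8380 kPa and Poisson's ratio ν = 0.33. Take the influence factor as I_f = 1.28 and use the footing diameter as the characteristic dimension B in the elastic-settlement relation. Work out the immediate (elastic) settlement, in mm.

Immediate (elastic) settlement: S_e = q·B·(1−ν²)/E_s · I_f.
S_e = 314 × 4.8 × (1 − 0.33²) / 8380 × 1.28
    = 314 × 4.8 × 0.8911 / 8380 × 1.28
    = 0.2051 m = 205.1 mm

S_e ≈ 205 mm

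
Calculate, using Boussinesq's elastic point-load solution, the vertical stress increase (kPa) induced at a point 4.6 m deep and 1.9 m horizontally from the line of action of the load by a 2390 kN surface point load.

Boussinesq vertical stress below a point load on an elastic half-space:
Δσ_z = 3P/(2πz²) · [1 + (r/z)²]^(−5/2)
r/z = 1.9/4.6 = 0.41304; [1+(r/z)²]^(−5/2) = 0.67449.
Δσ_z = 3×2390/(2π×4.6²) × 0.67449 = 53.929 × 0.67449 = 36.37 kPa

Δσ_z ≈ 36.4 kPa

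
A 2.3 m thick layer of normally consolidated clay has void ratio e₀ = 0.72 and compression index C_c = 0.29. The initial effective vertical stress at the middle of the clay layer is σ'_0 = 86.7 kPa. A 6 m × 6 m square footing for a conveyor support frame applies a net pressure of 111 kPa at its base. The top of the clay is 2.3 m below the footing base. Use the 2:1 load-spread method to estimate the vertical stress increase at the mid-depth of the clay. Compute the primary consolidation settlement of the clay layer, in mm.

Mid-depth of clay below the footing base: z = 2.3 + 2.3/2 = 3.45 m.
Stress increase at mid-clay by the 2:1 spreading method:
Δσ = qBL/((B+z)(L+z)) = 111×6×6/((6+3.45)(6+3.45)) = 44.747 kPa
Final effective stress: σ'_f = σ'_0 + Δσ = 86.7 + 44.747 = 131.45 kPa.
Normally consolidated clay, so the full stress increment lies on the virgin compression line:
S_c = C_c·H/(1+e₀)·log₁₀(σ'_f/σ'_0) = 0.29×2.3/(1+0.72)×log₁₀(131.45/86.7)
    = 0.38779 × 0.18074 = 0.07009 m

S_c ≈ 70.1 mm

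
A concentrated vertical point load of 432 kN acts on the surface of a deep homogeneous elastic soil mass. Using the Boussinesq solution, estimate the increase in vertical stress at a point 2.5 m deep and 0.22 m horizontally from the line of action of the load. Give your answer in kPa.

Δσ_z ≈ 32.4 kPa

Boussinesq vertical stress below a point load on an elastic half-space:
Δσ_z = 3P/(2πz²) · [1 + (r/z)²]^(−5/2)
r/z = 0.22/2.5 = 0.088; [1+(r/z)²]^(−5/2) = 0.9809.
Δσ_z = 3×432/(2π×2.5²) × 0.9809 = 33.002 × 0.9809 = 32.37 kPa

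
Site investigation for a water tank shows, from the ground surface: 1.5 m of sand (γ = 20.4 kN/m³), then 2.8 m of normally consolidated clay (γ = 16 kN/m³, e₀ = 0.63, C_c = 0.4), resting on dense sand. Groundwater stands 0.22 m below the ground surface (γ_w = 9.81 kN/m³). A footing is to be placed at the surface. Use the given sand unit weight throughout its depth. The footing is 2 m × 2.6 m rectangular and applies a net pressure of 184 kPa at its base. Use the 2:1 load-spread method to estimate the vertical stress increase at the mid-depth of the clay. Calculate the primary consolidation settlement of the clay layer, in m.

S_c ≈ 0.252 m

Mid-depth of clay below the ground surface: z = 1.5 + 2.8/2 = 2.9 m.
Total vertical stress at mid-clay: σ_v = 20.4×1.5 + 16×1.4 = 53 kPa.
Pore pressure: u = 9.81×(2.9 − 0.22) = 26.291 kPa.
Initial effective stress: σ'_0 = σ_v − u = 53 − 26.291 = 26.709 kPa.
Stress increase at mid-clay by the 2:1 spreading method:
Δσ = qBL/((B+z)(L+z)) = 184×2×2.6/((2+2.9)(2.6+2.9)) = 35.503 kPa
Final effective stress: σ'_f = σ'_0 + Δσ = 26.709 + 35.503 = 62.212 kPa.
Normally consolidated clay, so the full stress increment lies on the virgin compression line:
S_c = C_c·H/(1+e₀)·log₁₀(σ'_f/σ'_0) = 0.4×2.8/(1+0.63)×log₁₀(62.212/26.709)
    = 0.68712 × 0.36722 = 0.2523 m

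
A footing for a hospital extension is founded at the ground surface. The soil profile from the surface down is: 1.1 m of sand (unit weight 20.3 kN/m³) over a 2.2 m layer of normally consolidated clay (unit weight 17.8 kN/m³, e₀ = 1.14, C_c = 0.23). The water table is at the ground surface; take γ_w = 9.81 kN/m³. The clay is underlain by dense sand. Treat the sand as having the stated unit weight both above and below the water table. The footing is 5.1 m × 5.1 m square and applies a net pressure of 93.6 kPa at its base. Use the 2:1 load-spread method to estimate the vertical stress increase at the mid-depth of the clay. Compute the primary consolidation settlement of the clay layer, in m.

Mid-depth of clay below the ground surface: z = 1.1 + 2.2/2 = 2.2 m.
Total vertical stress at mid-clay: σ_v = 20.3×1.1 + 17.8×1.1 = 41.91 kPa.
Pore pressure: u = 9.81×(2.2 − 0) = 21.582 kPa.
Initial effective stress: σ'_0 = σ_v − u = 41.91 − 21.582 = 20.328 kPa.
Stress increase at mid-clay by the 2:1 spreading method:
Δσ = qBL/((B+z)(L+z)) = 93.6×5.1×5.1/((5.1+2.2)(5.1+2.2)) = 45.685 kPa
Final effective stress: σ'_f = σ'_0 + Δσ = 20.328 + 45.685 = 66.013 kPa.
Normally consolidated clay, so the full stress increment lies on the virgin compression line:
S_c = C_c·H/(1+e₀)·log₁₀(σ'_f/σ'_0) = 0.23×2.2/(1+1.14)×log₁₀(66.013/20.328)
    = 0.23645 × 0.51153 = 0.121 m

S_c ≈ 0.121 m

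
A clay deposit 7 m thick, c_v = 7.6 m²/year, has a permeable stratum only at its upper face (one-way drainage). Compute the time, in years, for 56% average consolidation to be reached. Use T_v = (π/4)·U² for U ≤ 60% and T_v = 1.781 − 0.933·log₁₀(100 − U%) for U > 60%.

t ≈ 1.59 years

Drainage path length: H_d = H = 7 m (single drainage).
U ≤ 60%: T_v = (π/4)·U² = (π/4)×0.56² = 0.2463.
t = T_v·H_d²/c_v = 0.2463×7²/7.6 = 1.588 years.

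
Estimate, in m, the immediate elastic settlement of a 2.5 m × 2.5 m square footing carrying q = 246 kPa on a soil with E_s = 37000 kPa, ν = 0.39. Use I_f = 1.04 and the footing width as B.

S_e ≈ 0.0147 m

Immediate (elastic) settlement: S_e = q·B·(1−ν²)/E_s · I_f.
S_e = 246 × 2.5 × (1 − 0.39²) / 37000 × 1.04
    = 246 × 2.5 × 0.8479 / 37000 × 1.04
    = 0.01466 m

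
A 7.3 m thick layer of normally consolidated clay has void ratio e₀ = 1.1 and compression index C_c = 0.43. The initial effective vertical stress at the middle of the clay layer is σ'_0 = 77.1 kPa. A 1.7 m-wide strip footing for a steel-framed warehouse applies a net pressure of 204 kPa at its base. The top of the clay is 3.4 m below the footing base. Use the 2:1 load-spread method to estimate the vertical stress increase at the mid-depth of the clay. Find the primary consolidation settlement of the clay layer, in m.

S_c ≈ 0.269 m

Mid-depth of clay below the footing base: z = 3.4 + 7.3/2 = 7.05 m.
Stress increase at mid-clay by the 2:1 spreading method:
Δσ = qB/(B+z) = 204×1.7/(1.7+7.05) = 39.634 kPa
Final effective stress: σ'_f = σ'_0 + Δσ = 77.1 + 39.634 = 116.73 kPa.
Normally consolidated clay, so the full stress increment lies on the virgin compression line:
S_c = C_c·H/(1+e₀)·log₁₀(σ'_f/σ'_0) = 0.43×7.3/(1+1.1)×log₁₀(116.73/77.1)
    = 1.4948 × 0.18013 = 0.2693 m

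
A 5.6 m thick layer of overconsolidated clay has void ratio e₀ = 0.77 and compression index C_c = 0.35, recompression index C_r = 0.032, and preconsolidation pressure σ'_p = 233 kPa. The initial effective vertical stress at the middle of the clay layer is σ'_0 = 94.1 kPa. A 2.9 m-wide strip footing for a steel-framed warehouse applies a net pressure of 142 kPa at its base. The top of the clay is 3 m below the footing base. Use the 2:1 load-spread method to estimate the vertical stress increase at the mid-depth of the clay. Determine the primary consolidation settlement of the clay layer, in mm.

S_c ≈ 17.9 mm

Mid-depth of clay below the footing base: z = 3 + 5.6/2 = 5.8 m.
Stress increase at mid-clay by the 2:1 spreading method:
Δσ = qB/(B+z) = 142×2.9/(2.9+5.8) = 47.333 kPa
Final effective stress: σ'_f = 94.1 + 47.333 = 141.43 kPa.
σ'_f = 141.43 ≤ σ'_p = 233 kPa, so the clay remains overconsolidated and only the recompression index applies:
S_c = C_r·H/(1+e₀)·log₁₀(σ'_f/σ'_0) = 0.032×5.6/1.77×log₁₀(141.43/94.1)
    = 0.10124 × 0.17695 = 0.01791 m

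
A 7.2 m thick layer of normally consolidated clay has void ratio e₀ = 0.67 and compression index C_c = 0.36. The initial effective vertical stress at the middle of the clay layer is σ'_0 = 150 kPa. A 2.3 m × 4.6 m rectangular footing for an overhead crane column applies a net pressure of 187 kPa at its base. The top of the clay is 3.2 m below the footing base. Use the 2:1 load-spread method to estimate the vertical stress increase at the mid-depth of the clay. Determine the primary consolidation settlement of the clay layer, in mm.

Mid-depth of clay below the footing base: z = 3.2 + 7.2/2 = 6.8 m.
Stress increase at mid-clay by the 2:1 spreading method:
Δσ = qBL/((B+z)(L+z)) = 187×2.3×4.6/((2.3+6.8)(4.6+6.8)) = 19.071 kPa
Final effective stress: σ'_f = σ'_0 + Δσ = 150 + 19.071 = 169.07 kPa.
Normally consolidated clay, so the full stress increment lies on the virgin compression line:
S_c = C_c·H/(1+e₀)·log₁₀(σ'_f/σ'_0) = 0.36×7.2/(1+0.67)×log₁₀(169.07/150)
    = 1.5521 × 0.051975 = 0.08067 m

S_c ≈ 80.7 mm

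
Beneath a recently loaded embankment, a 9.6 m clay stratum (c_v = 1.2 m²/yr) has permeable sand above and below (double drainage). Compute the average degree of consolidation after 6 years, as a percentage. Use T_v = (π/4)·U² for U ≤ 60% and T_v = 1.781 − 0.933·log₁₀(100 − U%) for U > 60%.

U ≈ 62.5 %

Drainage path length: H_d = H/2 = 4.8 m (double drainage).
T_v = c_v·t/H_d² = 1.2×6/4.8² = 0.3125.
T_v = 0.3125 corresponds to the U > 60% branch:
U = 1 − 10^((1.781 − T_v)/0.933)/100 = 0.6251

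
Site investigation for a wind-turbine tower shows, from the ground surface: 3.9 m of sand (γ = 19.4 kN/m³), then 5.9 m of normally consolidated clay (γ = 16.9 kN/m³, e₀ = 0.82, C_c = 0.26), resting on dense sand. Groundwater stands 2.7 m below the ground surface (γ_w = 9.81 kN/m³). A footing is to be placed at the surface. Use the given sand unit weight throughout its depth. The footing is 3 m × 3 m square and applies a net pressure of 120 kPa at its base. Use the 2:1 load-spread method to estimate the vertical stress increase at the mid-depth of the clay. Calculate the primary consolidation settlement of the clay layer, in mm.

S_c ≈ 45.1 mm

Mid-depth of clay below the ground surface: z = 3.9 + 5.9/2 = 6.85 m.
Total vertical stress at mid-clay: σ_v = 19.4×3.9 + 16.9×2.95 = 125.51 kPa.
Pore pressure: u = 9.81×(6.85 − 2.7) = 40.712 kPa.
Initial effective stress: σ'_0 = σ_v − u = 125.51 − 40.712 = 84.798 kPa.
Stress increase at mid-clay by the 2:1 spreading method:
Δσ = qBL/((B+z)(L+z)) = 120×3×3/((3+6.85)(3+6.85)) = 11.131 kPa
Final effective stress: σ'_f = σ'_0 + Δσ = 84.798 + 11.131 = 95.929 kPa.
Normally consolidated clay, so the full stress increment lies on the virgin compression line:
S_c = C_c·H/(1+e₀)·log₁₀(σ'_f/σ'_0) = 0.26×5.9/(1+0.82)×log₁₀(95.929/84.798)
    = 0.84286 × 0.053564 = 0.04515 m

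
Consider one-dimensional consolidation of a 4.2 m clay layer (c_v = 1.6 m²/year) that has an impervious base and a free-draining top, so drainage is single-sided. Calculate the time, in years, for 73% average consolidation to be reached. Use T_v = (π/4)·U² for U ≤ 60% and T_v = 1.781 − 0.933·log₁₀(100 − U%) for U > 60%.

Drainage path length: H_d = H = 4.2 m (single drainage).
U > 60%: T_v = 1.781 − 0.933·log₁₀(100 − 73) = 0.44554.
t = T_v·H_d²/c_v = 0.44554×4.2²/1.6 = 4.912 years.

t ≈ 4.91 years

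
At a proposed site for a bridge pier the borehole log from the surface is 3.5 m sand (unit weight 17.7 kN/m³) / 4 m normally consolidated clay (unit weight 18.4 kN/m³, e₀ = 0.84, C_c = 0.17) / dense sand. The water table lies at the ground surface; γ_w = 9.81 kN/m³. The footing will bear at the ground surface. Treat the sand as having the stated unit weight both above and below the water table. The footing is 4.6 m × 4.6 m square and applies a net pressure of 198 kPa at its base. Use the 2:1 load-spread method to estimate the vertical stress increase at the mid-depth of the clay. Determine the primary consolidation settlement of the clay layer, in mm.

S_c ≈ 104 mm

Mid-depth of clay below the ground surface: z = 3.5 + 4/2 = 5.5 m.
Total vertical stress at mid-clay: σ_v = 17.7×3.5 + 18.4×2 = 98.75 kPa.
Pore pressure: u = 9.81×(5.5 − 0) = 53.955 kPa.
Initial effective stress: σ'_0 = σ_v − u = 98.75 − 53.955 = 44.795 kPa.
Stress increase at mid-clay by the 2:1 spreading method:
Δσ = qBL/((B+z)(L+z)) = 198×4.6×4.6/((4.6+5.5)(4.6+5.5)) = 41.071 kPa
Final effective stress: σ'_f = σ'_0 + Δσ = 44.795 + 41.071 = 85.866 kPa.
Normally consolidated clay, so the full stress increment lies on the virgin compression line:
S_c = C_c·H/(1+e₀)·log₁₀(σ'_f/σ'_0) = 0.17×4/(1+0.84)×log₁₀(85.866/44.795)
    = 0.36957 × 0.28259 = 0.1044 m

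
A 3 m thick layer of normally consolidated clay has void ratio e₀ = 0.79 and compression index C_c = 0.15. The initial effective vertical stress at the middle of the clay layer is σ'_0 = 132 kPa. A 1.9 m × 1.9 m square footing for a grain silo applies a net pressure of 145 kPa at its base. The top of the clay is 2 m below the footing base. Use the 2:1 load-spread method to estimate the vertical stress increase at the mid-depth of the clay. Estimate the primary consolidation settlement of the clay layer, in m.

Mid-depth of clay below the footing base: z = 2 + 3/2 = 3.5 m.
Stress increase at mid-clay by the 2:1 spreading method:
Δσ = qBL/((B+z)(L+z)) = 145×1.9×1.9/((1.9+3.5)(1.9+3.5)) = 17.951 kPa
Final effective stress: σ'_f = σ'_0 + Δσ = 132 + 17.951 = 149.95 kPa.
Normally consolidated clay, so the full stress increment lies on the virgin compression line:
S_c = C_c·H/(1+e₀)·log₁₀(σ'_f/σ'_0) = 0.15×3/(1+0.79)×log₁₀(149.95/132)
    = 0.2514 × 0.055373 = 0.01392 m

S_c ≈ 0.0139 m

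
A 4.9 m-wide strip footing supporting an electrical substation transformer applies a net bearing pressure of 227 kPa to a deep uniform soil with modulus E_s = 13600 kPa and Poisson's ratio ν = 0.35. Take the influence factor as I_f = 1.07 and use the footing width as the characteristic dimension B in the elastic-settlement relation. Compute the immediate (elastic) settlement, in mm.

S_e ≈ 76.8 mm

Immediate (elastic) settlement: S_e = q·B·(1−ν²)/E_s · I_f.
S_e = 227 × 4.9 × (1 − 0.35²) / 13600 × 1.07
    = 227 × 4.9 × 0.8775 / 13600 × 1.07
    = 0.07679 m = 76.79 mm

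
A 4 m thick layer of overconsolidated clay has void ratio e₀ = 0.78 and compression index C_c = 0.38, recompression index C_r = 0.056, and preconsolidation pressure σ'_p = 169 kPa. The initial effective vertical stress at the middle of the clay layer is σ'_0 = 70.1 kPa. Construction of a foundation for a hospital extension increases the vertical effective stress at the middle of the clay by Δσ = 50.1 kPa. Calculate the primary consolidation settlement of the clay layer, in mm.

S_c ≈ 29.5 mm

Final effective stress: σ'_f = 70.1 + 50.1 = 120.2 kPa.
σ'_f = 120.2 ≤ σ'_p = 169 kPa, so the clay remains overconsolidated and only the recompression index applies:
S_c = C_r·H/(1+e₀)·log₁₀(σ'_f/σ'_0) = 0.056×4/1.78×log₁₀(120.2/70.1)
    = 0.12584 × 0.23419 = 0.02947 m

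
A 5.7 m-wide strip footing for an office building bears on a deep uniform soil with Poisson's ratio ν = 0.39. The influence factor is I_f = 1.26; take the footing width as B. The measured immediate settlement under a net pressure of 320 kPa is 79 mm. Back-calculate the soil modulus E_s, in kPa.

S_e = q·B·(1−ν²)/E_s · I_f  ⇒  E_s = q·B·(1−ν²)·I_f / S_e.
E_s = 320 × 5.7 × 0.8479 × 1.26 / 0.079 = 24670 kPa

E_s ≈ 24700 kPa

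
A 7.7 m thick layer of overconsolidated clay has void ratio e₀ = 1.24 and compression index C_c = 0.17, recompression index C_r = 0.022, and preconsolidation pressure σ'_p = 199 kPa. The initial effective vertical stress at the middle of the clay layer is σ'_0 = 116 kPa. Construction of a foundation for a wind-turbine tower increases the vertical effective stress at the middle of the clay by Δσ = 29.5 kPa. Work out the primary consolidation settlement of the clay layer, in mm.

S_c ≈ 7.44 mm

Final effective stress: σ'_f = 116 + 29.5 = 145.5 kPa.
σ'_f = 145.5 ≤ σ'_p = 199 kPa, so the clay remains overconsolidated and only the recompression index applies:
S_c = C_r·H/(1+e₀)·log₁₀(σ'_f/σ'_0) = 0.022×7.7/2.24×log₁₀(145.5/116)
    = 0.075625 × 0.098405 = 0.007442 m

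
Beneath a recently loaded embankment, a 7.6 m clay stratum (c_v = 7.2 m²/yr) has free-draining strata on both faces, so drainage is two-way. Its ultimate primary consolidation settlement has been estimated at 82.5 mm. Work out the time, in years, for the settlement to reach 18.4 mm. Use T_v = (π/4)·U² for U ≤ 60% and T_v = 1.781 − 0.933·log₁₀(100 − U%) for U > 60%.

Drainage path length: H_d = H/2 = 3.8 m (double drainage).
U = S(t)/S_ult = 18.4/82.5 = 0.223.
U ≤ 60%: T_v = (π/4)·U² = (π/4)×0.22303² = 0.039068.
t = T_v·H_d²/c_v = 0.039068×3.8²/7.2 = 0.07835 years.

t ≈ 0.0784 years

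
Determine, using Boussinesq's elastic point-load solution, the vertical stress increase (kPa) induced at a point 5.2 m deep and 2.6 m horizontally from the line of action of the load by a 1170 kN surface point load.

Boussinesq vertical stress below a point load on an elastic half-space:
Δσ_z = 3P/(2πz²) · [1 + (r/z)²]^(−5/2)
r/z = 2.6/5.2 = 0.5; [1+(r/z)²]^(−5/2) = 0.57243.
Δσ_z = 3×1170/(2π×5.2²) × 0.57243 = 20.66 × 0.57243 = 11.83 kPa

Δσ_z ≈ 11.8 kPa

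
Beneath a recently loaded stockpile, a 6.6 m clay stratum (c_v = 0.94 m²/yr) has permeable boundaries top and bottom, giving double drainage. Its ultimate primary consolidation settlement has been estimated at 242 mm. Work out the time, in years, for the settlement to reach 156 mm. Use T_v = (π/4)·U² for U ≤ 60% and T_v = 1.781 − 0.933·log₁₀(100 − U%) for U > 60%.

Drainage path length: H_d = H/2 = 3.3 m (double drainage).
U = S(t)/S_ult = 156/242 = 0.6446.
U > 60%: T_v = 1.781 − 0.933·log₁₀(100 − 64.463) = 0.33421.
t = T_v·H_d²/c_v = 0.33421×3.3²/0.94 = 3.872 years.

t ≈ 3.87 years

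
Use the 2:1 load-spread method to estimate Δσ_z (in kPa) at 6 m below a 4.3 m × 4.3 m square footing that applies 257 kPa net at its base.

By the 2:1 method the load spreads at 1 horizontal : 2 vertical, so at depth z the loaded area has grown by z in each plan dimension:
Δσ = qBL/((B+z)(L+z)) = 257×4.3×4.3/((4.3+6)(4.3+6)) = 44.791 kPa

Δσ_z ≈ 44.8 kPa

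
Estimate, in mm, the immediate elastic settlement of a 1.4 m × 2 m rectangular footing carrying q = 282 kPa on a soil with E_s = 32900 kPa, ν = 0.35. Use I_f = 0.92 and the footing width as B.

S_e ≈ 9.69 mm

Immediate (elastic) settlement: S_e = q·B·(1−ν²)/E_s · I_f.
S_e = 282 × 1.4 × (1 − 0.35²) / 32900 × 0.92
    = 282 × 1.4 × 0.8775 / 32900 × 0.92
    = 0.009688 m = 9.688 mm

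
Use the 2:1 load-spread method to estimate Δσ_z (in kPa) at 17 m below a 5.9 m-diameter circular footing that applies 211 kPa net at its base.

Δσ_z ≈ 14 kPa

By the 2:1 method the load spreads at 1 horizontal : 2 vertical, so at depth z the loaded area has grown by z in each plan dimension:
Δσ ≈ qD²/(D+z)² = 211×5.9²/(5.9+17)² = 14.006 kPa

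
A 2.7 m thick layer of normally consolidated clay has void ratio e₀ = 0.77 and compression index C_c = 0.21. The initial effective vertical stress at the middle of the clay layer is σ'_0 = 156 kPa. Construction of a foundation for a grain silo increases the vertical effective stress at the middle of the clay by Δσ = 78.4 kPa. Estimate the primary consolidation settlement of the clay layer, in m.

S_c ≈ 0.0566 m

Final effective stress: σ'_f = σ'_0 + Δσ = 156 + 78.4 = 234.4 kPa.
Normally consolidated clay, so the full stress increment lies on the virgin compression line:
S_c = C_c·H/(1+e₀)·log₁₀(σ'_f/σ'_0) = 0.21×2.7/(1+0.77)×log₁₀(234.4/156)
    = 0.32034 × 0.17683 = 0.05665 m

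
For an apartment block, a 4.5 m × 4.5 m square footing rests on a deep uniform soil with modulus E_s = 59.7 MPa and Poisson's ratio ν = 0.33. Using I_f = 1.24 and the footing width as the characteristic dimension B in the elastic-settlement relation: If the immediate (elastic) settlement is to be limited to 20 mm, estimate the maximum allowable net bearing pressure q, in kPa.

q ≈ 240 kPa

E_s = 59.7 MPa = 59700 kPa.
S_e = q·B·(1−ν²)/E_s · I_f  ⇒  q = S_e·E_s / (B·(1−ν²)·I_f).
q = 0.02 × 59700 / (4.5 × 0.8911 × 1.24) = 240.1 kPa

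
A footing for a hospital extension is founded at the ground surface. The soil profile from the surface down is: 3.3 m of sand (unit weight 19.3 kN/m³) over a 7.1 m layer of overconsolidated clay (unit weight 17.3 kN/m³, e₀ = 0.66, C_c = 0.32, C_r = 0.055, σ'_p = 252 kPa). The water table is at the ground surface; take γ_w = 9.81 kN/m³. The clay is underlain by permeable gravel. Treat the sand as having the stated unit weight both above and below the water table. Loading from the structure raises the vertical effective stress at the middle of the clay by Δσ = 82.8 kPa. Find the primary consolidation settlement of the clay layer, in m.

S_c ≈ 0.0907 m

Mid-depth of clay below the ground surface: z = 3.3 + 7.1/2 = 6.85 m.
Total vertical stress at mid-clay: σ_v = 19.3×3.3 + 17.3×3.55 = 125.1 kPa.
Pore pressure: u = 9.81×(6.85 − 0) = 67.198 kPa.
Initial effective stress: σ'_0 = σ_v − u = 125.1 − 67.198 = 57.902 kPa.
Final effective stress: σ'_f = 57.902 + 82.8 = 140.7 kPa.
σ'_f = 140.7 ≤ σ'_p = 252 kPa, so the clay remains overconsolidated and only the recompression index applies:
S_c = C_r·H/(1+e₀)·log₁₀(σ'_f/σ'_0) = 0.055×7.1/1.66×log₁₀(140.7/57.902)
    = 0.23524 × 0.3856 = 0.09071 m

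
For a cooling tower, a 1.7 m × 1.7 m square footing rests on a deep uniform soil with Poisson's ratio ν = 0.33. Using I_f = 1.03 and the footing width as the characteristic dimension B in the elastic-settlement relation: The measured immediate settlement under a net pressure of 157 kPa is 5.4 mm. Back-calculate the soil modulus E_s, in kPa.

S_e = q·B·(1−ν²)/E_s · I_f  ⇒  E_s = q·B·(1−ν²)·I_f / S_e.
E_s = 157 × 1.7 × 0.8911 × 1.03 / 0.0054 = 45360 kPa

E_s ≈ 45400 kPa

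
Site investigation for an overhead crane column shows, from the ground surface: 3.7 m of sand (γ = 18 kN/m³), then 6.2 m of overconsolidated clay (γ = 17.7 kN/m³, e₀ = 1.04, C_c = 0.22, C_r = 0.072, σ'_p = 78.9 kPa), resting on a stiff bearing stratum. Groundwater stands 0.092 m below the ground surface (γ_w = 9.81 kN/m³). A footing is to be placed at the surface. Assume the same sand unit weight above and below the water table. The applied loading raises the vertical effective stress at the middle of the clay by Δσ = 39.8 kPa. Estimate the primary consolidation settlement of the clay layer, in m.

Mid-depth of clay below the ground surface: z = 3.7 + 6.2/2 = 6.8 m.
Total vertical stress at mid-clay: σ_v = 18×3.7 + 17.7×3.1 = 121.47 kPa.
Pore pressure: u = 9.81×(6.8 − 0.092) = 65.805 kPa.
Initial effective stress: σ'_0 = σ_v − u = 121.47 − 65.805 = 55.665 kPa.
Final effective stress: σ'_f = 55.665 + 39.8 = 95.465 kPa.
σ'_f = 95.465 > σ'_p = 78.9 kPa, so the stress path crosses the preconsolidation pressure — recompression up to σ'_p, then virgin compression beyond:
S_c = H/(1+e₀)·[C_r·log₁₀(σ'_p/σ'_0) + C_c·log₁₀(σ'_f/σ'_p)]
    = 6.2/2.04 × [0.072×log₁₀(78.9/55.665) + 0.22×log₁₀(95.465/78.9)]
    = 3.0392 × [0.010908 + 0.018209] = 0.08849 m

S_c ≈ 0.0885 m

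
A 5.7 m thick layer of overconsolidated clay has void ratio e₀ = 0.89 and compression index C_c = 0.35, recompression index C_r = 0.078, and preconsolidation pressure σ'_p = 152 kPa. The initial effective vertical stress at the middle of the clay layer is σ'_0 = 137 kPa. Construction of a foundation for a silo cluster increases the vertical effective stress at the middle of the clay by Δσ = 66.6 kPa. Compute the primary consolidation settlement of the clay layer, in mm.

Final effective stress: σ'_f = 137 + 66.6 = 203.6 kPa.
σ'_f = 203.6 > σ'_p = 152 kPa, so the stress path crosses the preconsolidation pressure — recompression up to σ'_p, then virgin compression beyond:
S_c = H/(1+e₀)·[C_r·log₁₀(σ'_p/σ'_0) + C_c·log₁₀(σ'_f/σ'_p)]
    = 5.7/1.89 × [0.078×log₁₀(152/137) + 0.35×log₁₀(203.6/152)]
    = 3.0159 × [0.0035196 + 0.044427] = 0.1446 m

S_c ≈ 145 mm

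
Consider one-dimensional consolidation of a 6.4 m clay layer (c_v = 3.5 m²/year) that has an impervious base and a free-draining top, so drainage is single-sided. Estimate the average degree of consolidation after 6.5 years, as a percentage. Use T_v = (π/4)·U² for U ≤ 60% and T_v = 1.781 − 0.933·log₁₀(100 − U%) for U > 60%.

Drainage path length: H_d = H = 6.4 m (single drainage).
T_v = c_v·t/H_d² = 3.5×6.5/6.4² = 0.55542.
T_v = 0.55542 corresponds to the U > 60% branch:
U = 1 − 10^((1.781 − T_v)/0.933)/100 = 0.7941

U ≈ 79.4 %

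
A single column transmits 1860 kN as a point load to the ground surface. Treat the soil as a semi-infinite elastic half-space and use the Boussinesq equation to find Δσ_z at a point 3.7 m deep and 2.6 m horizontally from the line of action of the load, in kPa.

Boussinesq vertical stress below a point load on an elastic half-space:
Δσ_z = 3P/(2πz²) · [1 + (r/z)²]^(−5/2)
r/z = 2.6/3.7 = 0.7027; [1+(r/z)²]^(−5/2) = 0.36667.
Δσ_z = 3×1860/(2π×3.7²) × 0.36667 = 64.871 × 0.36667 = 23.79 kPa

Δσ_z ≈ 23.8 kPa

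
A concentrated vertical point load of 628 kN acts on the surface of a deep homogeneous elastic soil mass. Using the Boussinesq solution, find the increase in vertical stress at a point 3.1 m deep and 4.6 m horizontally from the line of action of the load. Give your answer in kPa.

Δσ_z ≈ 1.7 kPa

Boussinesq vertical stress below a point load on an elastic half-space:
Δσ_z = 3P/(2πz²) · [1 + (r/z)²]^(−5/2)
r/z = 4.6/3.1 = 1.4839; [1+(r/z)²]^(−5/2) = 0.054512.
Δσ_z = 3×628/(2π×3.1²) × 0.054512 = 31.202 × 0.054512 = 1.701 kPa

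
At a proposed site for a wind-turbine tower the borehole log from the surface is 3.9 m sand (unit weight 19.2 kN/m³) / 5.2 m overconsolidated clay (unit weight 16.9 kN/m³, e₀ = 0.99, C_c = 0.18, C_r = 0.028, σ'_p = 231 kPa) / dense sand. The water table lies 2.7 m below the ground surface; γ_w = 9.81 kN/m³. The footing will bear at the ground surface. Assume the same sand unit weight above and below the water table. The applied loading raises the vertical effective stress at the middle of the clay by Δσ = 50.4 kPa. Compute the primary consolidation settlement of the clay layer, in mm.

S_c ≈ 15.3 mm

Mid-depth of clay below the ground surface: z = 3.9 + 5.2/2 = 6.5 m.
Total vertical stress at mid-clay: σ_v = 19.2×3.9 + 16.9×2.6 = 118.82 kPa.
Pore pressure: u = 9.81×(6.5 − 2.7) = 37.278 kPa.
Initial effective stress: σ'_0 = σ_v − u = 118.82 − 37.278 = 81.542 kPa.
Final effective stress: σ'_f = 81.542 + 50.4 = 131.94 kPa.
σ'_f = 131.94 ≤ σ'_p = 231 kPa, so the clay remains overconsolidated and only the recompression index applies:
S_c = C_r·H/(1+e₀)·log₁₀(σ'_f/σ'_0) = 0.028×5.2/1.99×log₁₀(131.94/81.542)
    = 0.073167 × 0.209 = 0.01529 m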